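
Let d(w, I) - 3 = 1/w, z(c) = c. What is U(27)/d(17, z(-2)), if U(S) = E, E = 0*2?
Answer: 0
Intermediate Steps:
d(w, I) = 3 + 1/w
E = 0
U(S) = 0
U(27)/d(17, z(-2)) = 0/(3 + 1/17) = 0/(52/17) = 0*(17/52) = 0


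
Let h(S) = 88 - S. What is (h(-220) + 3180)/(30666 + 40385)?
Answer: 3488/71051 ≈ 0.049092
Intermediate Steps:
(h(-220) + 3180)/(30666 + 40385) = ((88 - 1*(-220)) + 3180)/(30666 + 40385) = ((88 + 220) + 3180)/71051 = (308 + 3180)*(1/71051) = 3488*(1/71051) = 3488/71051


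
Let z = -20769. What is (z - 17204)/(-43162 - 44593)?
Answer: 37973/87755 ≈ 0.43272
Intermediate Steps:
(z - 17204)/(-43162 - 44593) = (-20769 - 17204)/(-43162 - 44593) = -37973/(-87755) = -37973*(-1/87755) = 37973/87755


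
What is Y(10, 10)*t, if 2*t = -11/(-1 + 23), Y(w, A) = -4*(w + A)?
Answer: 20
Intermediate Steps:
Y(w, A) = -4*A - 4*w (Y(w, A) = -4*(A + w) = -4*A - 4*w)
t = -1/4 (t = (-11/(-1 + 23))/2 = (-11/22)/2 = (-11*1/22)/2 = (1/2)*(-1/2) = -1/4 ≈ -0.25000)
Y(10, 10)*t = (-4*10 - 4*10)*(-1/4) = (-40 - 40)*(-1/4) = -80*(-1/4) = 20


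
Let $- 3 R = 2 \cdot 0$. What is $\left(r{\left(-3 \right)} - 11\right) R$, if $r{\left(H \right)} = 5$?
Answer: $0$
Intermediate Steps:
$R = 0$ ($R = - \frac{2 \cdot 0}{3} = \left(- \frac{1}{3}\right) 0 = 0$)
$\left(r{\left(-3 \right)} - 11\right) R = \left(5 - 11\right) 0 = \left(-6\right) 0 = 0$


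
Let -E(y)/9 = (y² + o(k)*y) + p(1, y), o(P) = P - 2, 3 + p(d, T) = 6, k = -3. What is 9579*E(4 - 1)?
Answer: 258633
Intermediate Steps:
p(d, T) = 3 (p(d, T) = -3 + 6 = 3)
o(P) = -2 + P
E(y) = -27 - 9*y² + 45*y (E(y) = -9*((y² + (-2 - 3)*y) + 3) = -9*((y² - 5*y) + 3) = -9*(3 + y² - 5*y) = -27 - 9*y² + 45*y)
9579*E(4 - 1) = 9579*(-27 - 9*(4 - 1)² + 45*(4 - 1)) = 9579*(-27 - 9*3² + 45*3) = 9579*(-27 - 9*9 + 135) = 9579*(-27 - 81 + 135) = 9579*27 = 258633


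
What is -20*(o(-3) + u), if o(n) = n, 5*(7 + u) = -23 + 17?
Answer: 224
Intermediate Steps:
u = -41/5 (u = -7 + (-23 + 17)/5 = -7 + (⅕)*(-6) = -7 - 6/5 = -41/5 ≈ -8.2000)
-20*(o(-3) + u) = -20*(-3 - 41/5) = -20*(-56/5) = 224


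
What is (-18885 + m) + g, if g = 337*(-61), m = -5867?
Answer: -45309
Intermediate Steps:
g = -20557
(-18885 + m) + g = (-18885 - 5867) - 20557 = -24752 - 20557 = -45309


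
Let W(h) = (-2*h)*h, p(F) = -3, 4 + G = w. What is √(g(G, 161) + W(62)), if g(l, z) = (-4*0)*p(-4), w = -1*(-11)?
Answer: 62*I*√2 ≈ 87.681*I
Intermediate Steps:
w = 11
G = 7 (G = -4 + 11 = 7)
g(l, z) = 0 (g(l, z) = -4*0*(-3) = 0*(-3) = 0)
W(h) = -2*h²
√(g(G, 161) + W(62)) = √(0 - 2*62²) = √(0 - 2*3844) = √(0 - 7688) = √(-7688) = 62*I*√2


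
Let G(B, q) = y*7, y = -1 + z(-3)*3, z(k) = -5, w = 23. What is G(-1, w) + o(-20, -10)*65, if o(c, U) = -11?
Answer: -827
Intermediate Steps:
y = -16 (y = -1 - 5*3 = -1 - 15 = -16)
G(B, q) = -112 (G(B, q) = -16*7 = -112)
G(-1, w) + o(-20, -10)*65 = -112 - 11*65 = -112 - 715 = -827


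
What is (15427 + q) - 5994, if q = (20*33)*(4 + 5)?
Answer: 15373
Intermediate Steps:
q = 5940 (q = 660*9 = 5940)
(15427 + q) - 5994 = (15427 + 5940) - 5994 = 21367 - 5994 = 15373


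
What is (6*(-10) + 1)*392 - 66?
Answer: -23194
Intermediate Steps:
(6*(-10) + 1)*392 - 66 = (-60 + 1)*392 - 66 = -59*392 - 66 = -23128 - 66 = -23194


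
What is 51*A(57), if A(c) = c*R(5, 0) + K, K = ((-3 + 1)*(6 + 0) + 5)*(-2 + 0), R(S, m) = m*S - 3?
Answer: -8007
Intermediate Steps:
R(S, m) = -3 + S*m (R(S, m) = S*m - 3 = -3 + S*m)
K = 14 (K = (-2*6 + 5)*(-2) = (-12 + 5)*(-2) = -7*(-2) = 14)
A(c) = 14 - 3*c (A(c) = c*(-3 + 5*0) + 14 = c*(-3 + 0) + 14 = c*(-3) + 14 = -3*c + 14 = 14 - 3*c)
51*A(57) = 51*(14 - 3*57) = 51*(14 - 171) = 51*(-157) = -8007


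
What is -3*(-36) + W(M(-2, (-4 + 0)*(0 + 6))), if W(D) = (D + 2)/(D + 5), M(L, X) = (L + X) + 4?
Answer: 1856/17 ≈ 109.18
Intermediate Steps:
M(L, X) = 4 + L + X
W(D) = (2 + D)/(5 + D)
-3*(-36) + W(M(-2, (-4 + 0)*(0 + 6))) = -3*(-36) + (2 + (4 - 2 + (-4 + 0)*(0 + 6)))/(5 + (4 - 2 + (-4 + 0)*(0 + 6))) = 108 + (2 + (4 - 2 - 4*6))/(5 + (4 - 2 - 4*6)) = 108 + (2 + (4 - 2 - 24))/(5 + (4 - 2 - 24)) = 108 + (2 - 22)/(5 - 22) = 108 - 20/(-17) = 108 - 1/17*(-20) = 108 + 20/17 = 1856/17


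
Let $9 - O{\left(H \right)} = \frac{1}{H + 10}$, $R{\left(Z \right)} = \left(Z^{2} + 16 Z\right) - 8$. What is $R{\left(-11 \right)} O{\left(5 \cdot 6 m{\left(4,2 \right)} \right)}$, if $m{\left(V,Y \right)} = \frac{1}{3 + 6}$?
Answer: $- \frac{22491}{40} \approx -562.28$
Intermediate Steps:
$m{\left(V,Y \right)} = \frac{1}{9}$
$R{\left(Z \right)} = -8 + Z^{2} + 16 Z$
$O{\left(H \right)} = 9 - \frac{1}{10 + H}$ ($O{\left(H \right)} = 9 - \frac{1}{H + 10} = 9 - \frac{1}{10 + H}$)
$R{\left(-11 \right)} O{\left(5 \cdot 6 m{\left(4,2 \right)} \right)} = \left(-8 + \left(-11\right)^{2} + 16 \left(-11\right)\right) \frac{89 + 9 \cdot 5 \cdot 6 \cdot \frac{1}{9}}{10 + 5 \cdot 6 \cdot \frac{1}{9}} = \left(-8 + 121 - 176\right) \frac{89 + 9 \cdot 30 \cdot \frac{1}{9}}{10 + 30 \cdot \frac{1}{9}} = - 63 \frac{89 + 9 \cdot \frac{10}{3}}{10 + \frac{10}{3}} = - 63 \frac{89 + 30}{\frac{40}{3}} = - 63 \cdot \frac{3}{40} \cdot 119 = \left(-63\right) \frac{357}{40} = - \frac{22491}{40}$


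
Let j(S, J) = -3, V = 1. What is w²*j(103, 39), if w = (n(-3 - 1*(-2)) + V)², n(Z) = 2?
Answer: -243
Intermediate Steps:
w = 9 (w = (2 + 1)² = 3² = 9)
w²*j(103, 39) = 9²*(-3) = 81*(-3) = -243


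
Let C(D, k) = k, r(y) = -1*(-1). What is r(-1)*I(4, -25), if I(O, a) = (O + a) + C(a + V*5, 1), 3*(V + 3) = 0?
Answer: -20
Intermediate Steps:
V = -3 (V = -3 + (⅓)*0 = -3 + 0 = -3)
r(y) = 1
I(O, a) = 1 + O + a (I(O, a) = (O + a) + 1 = 1 + O + a)
r(-1)*I(4, -25) = 1*(1 + 4 - 25) = 1*(-20) = -20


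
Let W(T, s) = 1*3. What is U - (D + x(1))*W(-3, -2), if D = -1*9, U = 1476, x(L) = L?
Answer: 1500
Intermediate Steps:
W(T, s) = 3
D = -9
U - (D + x(1))*W(-3, -2) = 1476 - (-9 + 1)*3 = 1476 - (-8)*3 = 1476 - 1*(-24) = 1476 + 24 = 1500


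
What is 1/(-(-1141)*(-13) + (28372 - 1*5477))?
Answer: 1/8062 ≈ 0.00012404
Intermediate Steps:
1/(-(-1141)*(-13) + (28372 - 1*5477)) = 1/(-7*2119 + (28372 - 5477)) = 1/(-14833 + 22895) = 1/8062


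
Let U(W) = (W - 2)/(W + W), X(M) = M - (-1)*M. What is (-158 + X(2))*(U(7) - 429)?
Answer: 66011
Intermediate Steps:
X(M) = 2*M (X(M) = M + M = 2*M)
U(W) = (-2 + W)/(2*W) (U(W) = (-2 + W)/((2*W)) = (-2 + W)*(1/(2*W)) = (-2 + W)/(2*W))
(-158 + X(2))*(U(7) - 429) = (-158 + 2*2)*((½)*(-2 + 7)/7 - 429) = (-158 + 4)*((½)*(⅐)*5 - 429) = -154*(5/14 - 429) = -154*(-6001/14) = 66011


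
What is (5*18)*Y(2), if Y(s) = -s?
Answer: -180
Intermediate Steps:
(5*18)*Y(2) = (5*18)*(-1*2) = 90*(-2) = -180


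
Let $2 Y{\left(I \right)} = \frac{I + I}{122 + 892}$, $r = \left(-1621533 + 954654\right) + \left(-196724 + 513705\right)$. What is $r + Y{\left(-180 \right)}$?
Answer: $- \frac{59132792}{169} \approx -3.499 \cdot 10^{5}$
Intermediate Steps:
$r = -349898$ ($r = -666879 + 316981 = -349898$)
$Y{\left(I \right)} = \frac{I}{1014}$ ($Y{\left(I \right)} = \frac{\left(I + I\right) \frac{1}{122 + 892}}{2} = \frac{2 I \frac{1}{1014}}{2} = \frac{\frac{1}{507} I}{2} = \frac{I}{1014}$)
$r + Y{\left(-180 \right)} = -349898 + \frac{1}{1014} \left(-180\right) = -349898 - \frac{30}{169} = - \frac{59132792}{169}$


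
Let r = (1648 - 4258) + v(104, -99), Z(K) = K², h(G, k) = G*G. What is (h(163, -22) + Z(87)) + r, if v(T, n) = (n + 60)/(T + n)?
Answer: 157601/5 ≈ 31520.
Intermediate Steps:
v(T, n) = (60 + n)/(T + n)
h(G, k) = G²
r = -13089/5 (r = (1648 - 4258) + (60 - 99)/(104 - 99) = -2610 - 39/5 = -13089/5 ≈ -2617.8)
(h(163, -22) + Z(87)) + r = (163² + 87²) - 13089/5 = (26569 + 7569) - 13089/5 = 34138 - 13089/5 = 157601/5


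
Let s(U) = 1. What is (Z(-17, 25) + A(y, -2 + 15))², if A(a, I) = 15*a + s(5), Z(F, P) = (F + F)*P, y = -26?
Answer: 1535121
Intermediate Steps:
Z(F, P) = 2*F*P (Z(F, P) = (2*F)*P = 2*F*P)
A(a, I) = 1 + 15*a (A(a, I) = 15*a + 1 = 1 + 15*a)
(Z(-17, 25) + A(y, -2 + 15))² = (2*(-17)*25 + (1 + 15*(-26)))² = (-850 + (1 - 390))² = (-850 - 389)² = (-1239)² = 1535121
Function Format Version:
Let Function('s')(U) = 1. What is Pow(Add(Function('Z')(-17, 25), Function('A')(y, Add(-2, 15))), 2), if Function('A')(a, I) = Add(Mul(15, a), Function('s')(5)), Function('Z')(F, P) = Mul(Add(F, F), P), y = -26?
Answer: 1535121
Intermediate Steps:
Function('Z')(F, P) = Mul(2, F, P) (Function('Z')(F, P) = Mul(Mul(2, F), P) = Mul(2, F, P))
Function('A')(a, I) = Add(1, Mul(15, a)) (Function('A')(a, I) = Add(Mul(15, a), 1) = Add(1, Mul(15, a)))
Pow(Add(Function('Z')(-17, 25), Function('A')(y, Add(-2, 15))), 2) = Pow(Add(Mul(2, -17, 25), Add(1, Mul(15, -26))), 2) = Pow(Add(-850, Add(1, -390)), 2) = Pow(Add(-850, -389), 2) = Pow(-1239, 2) = 1535121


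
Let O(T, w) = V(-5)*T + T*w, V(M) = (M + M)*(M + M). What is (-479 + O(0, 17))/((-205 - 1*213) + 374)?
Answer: 479/44 ≈ 10.886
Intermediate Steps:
V(M) = 4*M² (V(M) = (2*M)*(2*M) = 4*M²)
O(T, w) = 100*T + T*w (O(T, w) = (4*(-5)²)*T + T*w = (4*25)*T + T*w = 100*T + T*w)
(-479 + O(0, 17))/((-205 - 1*213) + 374) = (-479 + 0*(100 + 17))/((-205 - 1*213) + 374) = (-479 + 0*117)/((-205 - 213) + 374) = (-479 + 0)/(-418 + 374) = -479/(-44) = -479*(-1/44) = 479/44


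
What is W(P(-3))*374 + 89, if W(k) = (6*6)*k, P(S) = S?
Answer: -40303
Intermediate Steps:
W(k) = 36*k
W(P(-3))*374 + 89 = (36*(-3))*374 + 89 = -108*374 + 89 = -40392 + 89 = -40303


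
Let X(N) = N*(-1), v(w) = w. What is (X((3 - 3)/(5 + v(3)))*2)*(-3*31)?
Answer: 0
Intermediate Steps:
X(N) = -N
(X((3 - 3)/(5 + v(3)))*2)*(-3*31) = (-(3 - 3)/(5 + 3)*2)*(-3*31) = (-0/8*2)*(-93) = (-1*0*2)*(-93) = (0*2)*(-93) = 0*(-93) = 0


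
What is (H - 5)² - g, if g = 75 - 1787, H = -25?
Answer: 2612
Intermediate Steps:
g = -1712
(H - 5)² - g = (-25 - 5)² - 1*(-1712) = (-30)² + 1712 = 900 + 1712 = 2612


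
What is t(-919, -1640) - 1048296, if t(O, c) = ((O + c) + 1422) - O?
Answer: -1048514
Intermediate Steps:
t(O, c) = 1422 + c (t(O, c) = (1422 + O + c) - O = 1422 + c)
t(-919, -1640) - 1048296 = (1422 - 1640) - 1048296 = -218 - 1048296 = -1048514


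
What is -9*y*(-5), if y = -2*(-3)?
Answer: 270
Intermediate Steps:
y = 6
-9*y*(-5) = -9*6*(-5) = -54*(-5) = 270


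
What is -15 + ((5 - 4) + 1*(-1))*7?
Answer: -15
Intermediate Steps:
-15 + ((5 - 4) + 1*(-1))*7 = -15 + (1 - 1)*7 = -15 + 0*7 = -15 + 0 = -15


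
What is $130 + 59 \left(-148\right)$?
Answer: $-8602$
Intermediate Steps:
$130 + 59 \left(-148\right) = 130 - 8732 = -8602$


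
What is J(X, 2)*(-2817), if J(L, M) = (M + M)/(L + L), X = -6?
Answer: 939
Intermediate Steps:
J(L, M) = M/L (J(L, M) = (2*M)/((2*L)) = (2*M)*(1/(2*L)) = M/L)
J(X, 2)*(-2817) = (2/(-6))*(-2817) = (2*(-1/6))*(-2817) = -1/3*(-2817) = 939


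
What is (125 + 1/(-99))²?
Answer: 153115876/9801 ≈ 15622.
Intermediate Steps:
(125 + 1/(-99))² = (125 - 1/99)² = (12374/99)² = 153115876/9801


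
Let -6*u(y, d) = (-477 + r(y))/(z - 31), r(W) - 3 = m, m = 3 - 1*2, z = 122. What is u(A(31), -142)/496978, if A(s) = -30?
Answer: 473/271349988 ≈ 1.7431e-6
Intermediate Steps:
m = 1 (m = 3 - 2 = 1)
r(W) = 4 (r(W) = 3 + 1 = 4)
u(y, d) = 473/546 (u(y, d) = -(-477 + 4)/(6*(122 - 31)) = -(-473)/(6*91) = -1/6*(-473/91) = 473/546)
u(A(31), -142)/496978 = (473/546)/496978 = (473/546)*(1/496978) = 473/271349988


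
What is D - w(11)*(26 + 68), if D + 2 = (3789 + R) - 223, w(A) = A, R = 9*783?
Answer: 9577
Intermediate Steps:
R = 7047
D = 10611 (D = -2 + ((3789 + 7047) - 223) = -2 + (10836 - 223) = -2 + 10613 = 10611)
D - w(11)*(26 + 68) = 10611 - 11*(26 + 68) = 10611 - 11*94 = 10611 - 1*1034 = 10611 - 1034 = 9577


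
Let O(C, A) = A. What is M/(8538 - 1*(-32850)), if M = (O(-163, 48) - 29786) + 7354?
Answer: -5596/10347 ≈ -0.54083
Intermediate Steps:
M = -22384 (M = (48 - 29786) + 7354 = -29738 + 7354 = -22384)
M/(8538 - 1*(-32850)) = -22384/(8538 - 1*(-32850)) = -22384/(8538 + 32850) = -22384/41388 = -22384*1/41388 = -5596/10347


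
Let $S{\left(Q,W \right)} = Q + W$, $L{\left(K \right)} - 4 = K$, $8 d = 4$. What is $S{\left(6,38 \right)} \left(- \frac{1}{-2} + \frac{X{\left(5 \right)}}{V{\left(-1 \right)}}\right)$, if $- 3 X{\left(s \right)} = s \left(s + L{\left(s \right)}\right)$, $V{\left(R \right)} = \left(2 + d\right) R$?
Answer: $\frac{1298}{3} \approx 432.67$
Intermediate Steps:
$d = \frac{1}{2}$ ($d = \frac{1}{8} \cdot 4 = \frac{1}{2} \approx 0.5$)
$L{\left(K \right)} = 4 + K$
$V{\left(R \right)} = \frac{5 R}{2}$ ($V{\left(R \right)} = \left(2 + \frac{1}{2}\right) R = \frac{5 R}{2}$)
$X{\left(s \right)} = - \frac{s \left(4 + 2 s\right)}{3}$ ($X{\left(s \right)} = - \frac{s \left(s + \left(4 + s\right)\right)}{3} = - \frac{s \left(4 + 2 s\right)}{3}$)
$S{\left(6,38 \right)} \left(- \frac{1}{-2} + \frac{X{\left(5 \right)}}{V{\left(-1 \right)}}\right) = \left(6 + 38\right) \left(- \frac{1}{-2} + \frac{\left(- \frac{2}{3}\right) 5 \left(2 + 5\right)}{\frac{5}{2} \left(-1\right)}\right) = 44 \left(\left(-1\right) \left(- \frac{1}{2}\right) + \frac{\left(- \frac{2}{3}\right) 5 \cdot 7}{- \frac{5}{2}}\right) = 44 \left(\frac{1}{2} - - \frac{28}{3}\right) = 44 \left(\frac{1}{2} + \frac{28}{3}\right) = 44 \cdot \frac{59}{6} = \frac{1298}{3}$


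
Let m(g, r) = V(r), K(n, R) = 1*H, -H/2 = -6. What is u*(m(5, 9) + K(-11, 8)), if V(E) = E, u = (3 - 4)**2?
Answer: 21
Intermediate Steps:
H = 12 (H = -2*(-6) = 12)
K(n, R) = 12 (K(n, R) = 1*12 = 12)
u = 1 (u = (-1)**2 = 1)
m(g, r) = r
u*(m(5, 9) + K(-11, 8)) = 1*(9 + 12) = 1*21 = 21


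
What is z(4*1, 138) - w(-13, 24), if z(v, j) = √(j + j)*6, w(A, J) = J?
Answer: -24 + 12*√69 ≈ 75.679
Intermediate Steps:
z(v, j) = 6*√2*√j (z(v, j) = √(2*j)*6 = (√2*√j)*6 = 6*√2*√j)
z(4*1, 138) - w(-13, 24) = 6*√2*√138 - 1*24 = 12*√69 - 24 = -24 + 12*√69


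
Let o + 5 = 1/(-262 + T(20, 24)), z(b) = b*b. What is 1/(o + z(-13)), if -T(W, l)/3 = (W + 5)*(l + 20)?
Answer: 3562/584167 ≈ 0.0060976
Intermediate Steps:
z(b) = b²
T(W, l) = -3*(5 + W)*(20 + l) (T(W, l) = -3*(W + 5)*(l + 20) = -3*(5 + W)*(20 + l))
o = -17811/3562 (o = -5 + 1/(-262 + (-300 - 60*20 - 15*24 - 3*20*24)) = -5 + 1/(-262 + (-300 - 1200 - 360 - 1440)) = -5 + 1/(-262 - 3300) = -5 + 1/(-3562) = -5 - 1/3562 = -17811/3562 ≈ -5.0003)
1/(o + z(-13)) = 1/(-17811/3562 + (-13)²) = 1/(-17811/3562 + 169) = 1/(584167/3562) = 3562/584167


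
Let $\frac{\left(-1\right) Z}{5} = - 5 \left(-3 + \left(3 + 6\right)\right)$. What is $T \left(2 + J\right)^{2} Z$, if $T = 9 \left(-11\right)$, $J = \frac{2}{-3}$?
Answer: $-26400$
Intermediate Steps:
$J = - \frac{2}{3}$ ($J = 2 \left(- \frac{1}{3}\right) = - \frac{2}{3} \approx -0.66667$)
$T = -99$
$Z = 150$ ($Z = - 5 \left(- 5 \left(-3 + \left(3 + 6\right)\right)\right) = - 5 \left(- 5 \left(-3 + 9\right)\right) = - 5 \left(\left(-5\right) 6\right) = \left(-5\right) \left(-30\right) = 150$)
$T \left(2 + J\right)^{2} Z = - 99 \left(2 - \frac{2}{3}\right)^{2} \cdot 150 = - 99 \left(\frac{4}{3}\right)^{2} \cdot 150 = \left(-99\right) \frac{16}{9} \cdot 150 = \left(-176\right) 150 = -26400$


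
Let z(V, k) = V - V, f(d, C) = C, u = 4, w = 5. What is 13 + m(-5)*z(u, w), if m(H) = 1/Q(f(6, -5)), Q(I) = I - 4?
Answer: 13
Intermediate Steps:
Q(I) = -4 + I
z(V, k) = 0
m(H) = -⅑ (m(H) = 1/(-4 - 5) = 1/(-9) = -⅑)
13 + m(-5)*z(u, w) = 13 - ⅑*0 = 13 + 0 = 13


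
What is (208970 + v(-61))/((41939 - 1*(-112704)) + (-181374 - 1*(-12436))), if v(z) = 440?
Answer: -41882/2859 ≈ -14.649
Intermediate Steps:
(208970 + v(-61))/((41939 - 1*(-112704)) + (-181374 - 1*(-12436))) = (208970 + 440)/((41939 - 1*(-112704)) + (-181374 - 1*(-12436))) = 209410/((41939 + 112704) + (-181374 + 12436)) = 209410/(154643 - 168938) = 209410/(-14295) = 209410*(-1/14295) = -41882/2859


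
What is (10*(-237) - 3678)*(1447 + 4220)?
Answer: -34274016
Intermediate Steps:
(10*(-237) - 3678)*(1447 + 4220) = (-2370 - 3678)*5667 = -6048*5667 = -34274016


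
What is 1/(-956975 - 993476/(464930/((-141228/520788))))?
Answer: -10088748535/9654674283172103 ≈ -1.0450e-6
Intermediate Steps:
1/(-956975 - 993476/(464930/((-141228/520788)))) = 1/(-956975 - 993476/(464930/((-141228*1/520788)))) = 1/(-956975 - 993476/(464930/(-11769/43399))) = 1/(-956975 - 993476/(464930*(-43399/11769))) = 1/(-956975 - 993476/(-20177497070/11769)) = 1/(-956975 - 993476*(-11769/20177497070)) = 1/(-956975 + 5846109522/10088748535) = 1/(-9654674283172103/10088748535) = -10088748535/9654674283172103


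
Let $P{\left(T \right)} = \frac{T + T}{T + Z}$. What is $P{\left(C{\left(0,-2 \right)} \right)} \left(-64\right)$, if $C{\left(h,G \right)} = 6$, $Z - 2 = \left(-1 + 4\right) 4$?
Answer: $- \frac{192}{5} \approx -38.4$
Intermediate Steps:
$Z = 14$ ($Z = 2 + \left(-1 + 4\right) 4 = 2 + 3 \cdot 4 = 2 + 12 = 14$)
$P{\left(T \right)} = \frac{2 T}{14 + T}$ ($P{\left(T \right)} = \frac{T + T}{T + 14} = \frac{2 T}{14 + T}$)
$P{\left(C{\left(0,-2 \right)} \right)} \left(-64\right) = 2 \cdot 6 \frac{1}{14 + 6} \left(-64\right) = 2 \cdot 6 \cdot \frac{1}{20} \left(-64\right) = \frac{3}{5} \left(-64\right) = - \frac{192}{5}$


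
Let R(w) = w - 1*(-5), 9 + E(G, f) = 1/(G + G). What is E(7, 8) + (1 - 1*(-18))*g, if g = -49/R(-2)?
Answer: -13409/42 ≈ -319.26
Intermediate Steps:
E(G, f) = -9 + 1/(2*G) (E(G, f) = -9 + 1/(G + G) = -9 + 1/(2*G))
R(w) = 5 + w (R(w) = w + 5 = 5 + w)
g = -49/3 (g = -49/(5 - 2) = -49/3 ≈ -16.333)
E(7, 8) + (1 - 1*(-18))*g = (-9 + (½)/7) + (1 - 1*(-18))*(-49/3) = (-9 + (½)*(⅐)) + (1 + 18)*(-49/3) = (-9 + 1/14) + 19*(-49/3) = -125/14 - 931/3 = -13409/42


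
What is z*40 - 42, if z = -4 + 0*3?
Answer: -202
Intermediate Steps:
z = -4 (z = -4 + 0 = -4)
z*40 - 42 = -4*40 - 42 = -160 - 42 = -202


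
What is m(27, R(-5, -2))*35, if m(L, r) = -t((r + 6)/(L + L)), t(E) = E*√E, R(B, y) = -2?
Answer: -70*√6/243 ≈ -0.70561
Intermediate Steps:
t(E) = E^(3/2)
m(L, r) = -√2*((6 + r)/L)^(3/2)/4 (m(L, r) = -((r + 6)/(L + L))^(3/2) = -((6 + r)/((2*L)))^(3/2) = -((6 + r)*(1/(2*L)))^(3/2) = -((6 + r)/(2*L))^(3/2) = -√2*((6 + r)/L)^(3/2)/4)
m(27, R(-5, -2))*35 = -√2*((6 - 2)/27)^(3/2)/4*35 = -√2*((1/27)*4)^(3/2)/4*35 = -√2*(4/27)^(3/2)/4*35 = -√2*8*√3/243/4*35 = -2*√6/243*35 = -70*√6/243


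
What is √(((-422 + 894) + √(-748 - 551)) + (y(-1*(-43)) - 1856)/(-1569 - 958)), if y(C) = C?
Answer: √(170651 + 361*I*√1299)/19 ≈ 21.758 + 0.82825*I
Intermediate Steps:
√(((-422 + 894) + √(-748 - 551)) + (y(-1*(-43)) - 1856)/(-1569 - 958)) = √(((-422 + 894) + √(-748 - 551)) + (-1*(-43) - 1856)/(-1569 - 958)) = √((472 + √(-1299)) + (43 - 1856)/(-2527)) = √((472 + I*√1299) - 1813*(-1/2527)) = √((472 + I*√1299) + 259/361) = √(170651/361 + I*√1299)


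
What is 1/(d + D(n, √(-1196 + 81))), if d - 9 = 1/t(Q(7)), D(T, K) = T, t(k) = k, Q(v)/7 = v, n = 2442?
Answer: 49/120100 ≈ 0.00040799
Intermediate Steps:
Q(v) = 7*v
d = 442/49 (d = 9 + 1/(7*7) = 9 + 1/49 = 442/49 ≈ 9.0204)
1/(d + D(n, √(-1196 + 81))) = 1/(442/49 + 2442) = 1/(120100/49) = 49/120100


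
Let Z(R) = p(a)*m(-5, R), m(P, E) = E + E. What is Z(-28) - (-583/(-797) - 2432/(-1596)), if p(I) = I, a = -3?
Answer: 2774069/16737 ≈ 165.74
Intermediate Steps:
m(P, E) = 2*E
Z(R) = -6*R
Z(-28) - (-583/(-797) - 2432/(-1596)) = -6*(-28) - (-583/(-797) - 2432/(-1596)) = 168 - (-583*(-1/797) - 2432*(-1/1596)) = 168 - (583/797 + 32/21) = 168 - 1*37747/16737 = 168 - 37747/16737 = 2774069/16737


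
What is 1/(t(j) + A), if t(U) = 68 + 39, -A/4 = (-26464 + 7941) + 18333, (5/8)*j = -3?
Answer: 1/867 ≈ 0.0011534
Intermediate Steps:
j = -24/5 (j = (8/5)*(-3) = -24/5 ≈ -4.8000)
A = 760 (A = -4*((-26464 + 7941) + 18333) = -4*(-18523 + 18333) = -4*(-190) = 760)
t(U) = 107
1/(t(j) + A) = 1/(107 + 760) = 1/867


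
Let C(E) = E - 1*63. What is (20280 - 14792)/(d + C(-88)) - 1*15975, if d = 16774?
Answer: -265546937/16623 ≈ -15975.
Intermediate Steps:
C(E) = -63 + E (C(E) = E - 63 = -63 + E)
(20280 - 14792)/(d + C(-88)) - 1*15975 = (20280 - 14792)/(16774 + (-63 - 88)) - 1*15975 = 5488/(16774 - 151) - 15975 = 5488/16623 - 15975 = -265546937/16623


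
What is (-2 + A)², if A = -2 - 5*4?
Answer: 576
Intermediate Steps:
A = -22 (A = -2 - 20 = -22)
(-2 + A)² = (-2 - 22)² = (-24)² = 576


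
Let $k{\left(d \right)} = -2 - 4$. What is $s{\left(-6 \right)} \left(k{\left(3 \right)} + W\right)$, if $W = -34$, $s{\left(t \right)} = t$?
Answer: $240$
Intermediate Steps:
$k{\left(d \right)} = -6$ ($k{\left(d \right)} = -2 - 4 = -6$)
$s{\left(-6 \right)} \left(k{\left(3 \right)} + W\right) = - 6 \left(-6 - 34\right) = \left(-6\right) \left(-40\right) = 240$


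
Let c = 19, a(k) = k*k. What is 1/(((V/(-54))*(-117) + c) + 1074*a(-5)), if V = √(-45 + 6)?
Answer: 322428/8663320129 - 26*I*√39/8663320129 ≈ 3.7218e-5 - 1.8742e-8*I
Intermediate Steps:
a(k) = k²
V = I*√39 (V = √(-39) = I*√39 ≈ 6.245*I)
1/(((V/(-54))*(-117) + c) + 1074*a(-5)) = 1/((((I*√39)/(-54))*(-117) + 19) + 1074*(-5)²) = 1/((((I*√39)*(-1/54))*(-117) + 19) + 1074*25) = 1/((-I*√39/54*(-117) + 19) + 26850) = 1/((13*I*√39/6 + 19) + 26850) = 1/((19 + 13*I*√39/6) + 26850) = 1/(26869 + 13*I*√39/6)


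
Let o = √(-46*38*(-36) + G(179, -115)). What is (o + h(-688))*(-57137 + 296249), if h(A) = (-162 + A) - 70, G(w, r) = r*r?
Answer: -219983040 + 239112*√76153 ≈ -1.5400e+8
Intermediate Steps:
G(w, r) = r²
o = √76153 (o = √(-46*38*(-36) + (-115)²) = √(-1748*(-36) + 13225) = √(62928 + 13225) = √76153 ≈ 275.96)
h(A) = -232 + A
(o + h(-688))*(-57137 + 296249) = (√76153 + (-232 - 688))*(-57137 + 296249) = (√76153 - 920)*239112 = (-920 + √76153)*239112 = -219983040 + 239112*√76153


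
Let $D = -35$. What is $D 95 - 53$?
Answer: $-3378$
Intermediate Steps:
$D 95 - 53 = \left(-35\right) 95 - 53 = -3325 - 53 = -3378$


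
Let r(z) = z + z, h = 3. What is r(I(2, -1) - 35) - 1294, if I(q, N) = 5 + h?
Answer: -1348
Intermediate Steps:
I(q, N) = 8 (I(q, N) = 5 + 3 = 8)
r(z) = 2*z
r(I(2, -1) - 35) - 1294 = 2*(8 - 35) - 1294 = 2*(-27) - 1294 = -54 - 1294 = -1348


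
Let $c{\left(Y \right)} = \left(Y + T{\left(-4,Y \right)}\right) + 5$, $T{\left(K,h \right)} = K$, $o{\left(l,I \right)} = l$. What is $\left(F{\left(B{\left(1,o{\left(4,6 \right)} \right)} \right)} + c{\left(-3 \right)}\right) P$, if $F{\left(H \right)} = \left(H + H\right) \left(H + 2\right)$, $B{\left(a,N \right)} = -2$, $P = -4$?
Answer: $8$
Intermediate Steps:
$c{\left(Y \right)} = 1 + Y$ ($c{\left(Y \right)} = \left(Y - 4\right) + 5 = \left(-4 + Y\right) + 5 = 1 + Y$)
$F{\left(H \right)} = 2 H \left(2 + H\right)$
$\left(F{\left(B{\left(1,o{\left(4,6 \right)} \right)} \right)} + c{\left(-3 \right)}\right) P = \left(2 \left(-2\right) \left(2 - 2\right) + \left(1 - 3\right)\right) \left(-4\right) = \left(2 \left(-2\right) 0 - 2\right) \left(-4\right) = \left(0 - 2\right) \left(-4\right) = \left(-2\right) \left(-4\right) = 8$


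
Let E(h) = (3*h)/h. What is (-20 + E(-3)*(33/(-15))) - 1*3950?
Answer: -19883/5 ≈ -3976.6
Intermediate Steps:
E(h) = 3
(-20 + E(-3)*(33/(-15))) - 1*3950 = (-20 + 3*(33/(-15))) - 1*3950 = (-20 + 3*(33*(-1/15))) - 3950 = (-20 + 3*(-11/5)) - 3950 = (-20 - 33/5) - 3950 = -133/5 - 3950 = -19883/5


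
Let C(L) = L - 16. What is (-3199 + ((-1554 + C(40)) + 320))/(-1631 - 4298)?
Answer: 4409/5929 ≈ 0.74363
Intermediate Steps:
C(L) = -16 + L
(-3199 + ((-1554 + C(40)) + 320))/(-1631 - 4298) = (-3199 + ((-1554 + (-16 + 40)) + 320))/(-1631 - 4298) = (-3199 + ((-1554 + 24) + 320))/(-5929) = (-3199 + (-1530 + 320))*(-1/5929) = (-3199 - 1210)*(-1/5929) = -4409*(-1/5929) = 4409/5929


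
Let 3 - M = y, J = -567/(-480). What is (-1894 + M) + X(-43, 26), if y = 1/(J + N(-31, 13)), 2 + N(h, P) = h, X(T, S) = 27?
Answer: -9489464/5091 ≈ -1864.0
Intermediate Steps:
J = 189/160 (J = -567*(-1/480) = 189/160 ≈ 1.1812)
N(h, P) = -2 + h
y = -160/5091 (y = 1/(189/160 + (-2 - 31)) = 1/(189/160 - 33) = 1/(-5091/160) = -160/5091 ≈ -0.031428)
M = 15433/5091 (M = 3 - 1*(-160/5091) = 3 + 160/5091 = 15433/5091 ≈ 3.0314)
(-1894 + M) + X(-43, 26) = (-1894 + 15433/5091) + 27 = -9626921/5091 + 27 = -9489464/5091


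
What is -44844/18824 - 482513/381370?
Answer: -1636561312/448681805 ≈ -3.6475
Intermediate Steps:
-44844/18824 - 482513/381370 = -44844*1/18824 - 482513*1/381370 = -11211/4706 - 482513/381370 = -1636561312/448681805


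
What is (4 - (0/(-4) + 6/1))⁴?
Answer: 16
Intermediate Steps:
(4 - (0/(-4) + 6/1))⁴ = (4 - (0*(-¼) + 6*1))⁴ = (4 - (0 + 6))⁴ = (4 - 1*6)⁴ = (4 - 6)⁴ = (-2)⁴ = 16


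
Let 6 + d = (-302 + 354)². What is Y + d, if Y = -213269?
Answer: -210571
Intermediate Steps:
d = 2698 (d = -6 + (-302 + 354)² = -6 + 52² = -6 + 2704 = 2698)
Y + d = -213269 + 2698 = -210571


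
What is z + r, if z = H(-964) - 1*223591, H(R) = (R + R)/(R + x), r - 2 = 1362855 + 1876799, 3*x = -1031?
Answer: 11832028779/3923 ≈ 3.0161e+6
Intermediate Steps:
x = -1031/3 (x = (1/3)*(-1031) = -1031/3 ≈ -343.67)
r = 3239656 (r = 2 + (1362855 + 1876799) = 2 + 3239654 = 3239656)
H(R) = 2*R/(-1031/3 + R) (H(R) = (R + R)/(R - 1031/3) = (2*R)/(-1031/3 + R) = 2*R/(-1031/3 + R))
z = -877141709/3923 (z = 6*(-964)/(-1031 + 3*(-964)) - 1*223591 = 6*(-964)/(-1031 - 2892) - 223591 = 6*(-964)/(-3923) - 223591 = 6*(-964)*(-1/3923) - 223591 = 5784/3923 - 223591 = -877141709/3923 ≈ -2.2359e+5)
z + r = -877141709/3923 + 3239656 = 11832028779/3923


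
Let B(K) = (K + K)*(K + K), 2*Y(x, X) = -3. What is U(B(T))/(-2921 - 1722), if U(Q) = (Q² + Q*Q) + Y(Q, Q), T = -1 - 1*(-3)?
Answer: -1021/9286 ≈ -0.10995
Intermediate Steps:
Y(x, X) = -3/2 (Y(x, X) = (½)*(-3) = -3/2)
T = 2 (T = -1 + 3 = 2)
B(K) = 4*K² (B(K) = (2*K)*(2*K) = 4*K²)
U(Q) = -3/2 + 2*Q² (U(Q) = (Q² + Q*Q) - 3/2 = (Q² + Q²) - 3/2 = 2*Q² - 3/2 = -3/2 + 2*Q²)
U(B(T))/(-2921 - 1722) = (-3/2 + 2*(4*2²)²)/(-2921 - 1722) = (-3/2 + 2*(4*4)²)/(-4643) = (-3/2 + 2*16²)*(-1/4643) = (-3/2 + 2*256)*(-1/4643) = (-3/2 + 512)*(-1/4643) = (1021/2)*(-1/4643) = -1021/9286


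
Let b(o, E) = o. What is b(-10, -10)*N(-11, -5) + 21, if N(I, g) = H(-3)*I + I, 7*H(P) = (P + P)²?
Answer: 4877/7 ≈ 696.71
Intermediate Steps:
H(P) = 4*P²/7 (H(P) = (P + P)²/7 = (2*P)²/7 = (4*P²)/7 = 4*P²/7)
N(I, g) = 43*I/7 (N(I, g) = ((4/7)*(-3)²)*I + I = ((4/7)*9)*I + I = 36*I/7 + I = 43*I/7)
b(-10, -10)*N(-11, -5) + 21 = -430*(-11)/7 + 21 = -10*(-473/7) + 21 = 4730/7 + 21 = 4877/7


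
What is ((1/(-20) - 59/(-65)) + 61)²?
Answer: 258662889/67600 ≈ 3826.4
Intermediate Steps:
((1/(-20) - 59/(-65)) + 61)² = ((1*(-1/20) - 59*(-1/65)) + 61)² = ((-1/20 + 59/65) + 61)² = (223/260 + 61)² = (16083/260)² = 258662889/67600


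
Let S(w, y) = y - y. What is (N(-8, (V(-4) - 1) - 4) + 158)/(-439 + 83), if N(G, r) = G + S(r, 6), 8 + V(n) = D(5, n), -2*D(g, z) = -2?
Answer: -75/178 ≈ -0.42135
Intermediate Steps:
D(g, z) = 1 (D(g, z) = -1/2*(-2) = 1)
V(n) = -7 (V(n) = -8 + 1 = -7)
S(w, y) = 0
N(G, r) = G (N(G, r) = G + 0 = G)
(N(-8, (V(-4) - 1) - 4) + 158)/(-439 + 83) = (-8 + 158)/(-439 + 83) = 150/(-356) = 150*(-1/356) = -75/178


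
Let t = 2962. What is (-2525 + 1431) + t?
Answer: 1868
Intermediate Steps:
(-2525 + 1431) + t = (-2525 + 1431) + 2962 = -1094 + 2962 = 1868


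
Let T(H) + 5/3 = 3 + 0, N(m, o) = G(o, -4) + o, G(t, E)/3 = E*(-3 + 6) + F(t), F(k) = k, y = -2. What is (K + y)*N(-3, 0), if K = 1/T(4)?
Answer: 45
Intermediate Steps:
G(t, E) = 3*t + 9*E (G(t, E) = 3*(E*(-3 + 6) + t) = 3*(E*3 + t) = 3*(3*E + t) = 3*(t + 3*E) = 3*t + 9*E)
N(m, o) = -36 + 4*o (N(m, o) = (3*o + 9*(-4)) + o = (3*o - 36) + o = (-36 + 3*o) + o = -36 + 4*o)
T(H) = 4/3 (T(H) = -5/3 + (3 + 0) = -5/3 + 3 = 4/3)
K = ¾ (K = 1/(4/3) = ¾ ≈ 0.75000)
(K + y)*N(-3, 0) = (¾ - 2)*(-36 + 4*0) = -5*(-36 + 0)/4 = -5/4*(-36) = 45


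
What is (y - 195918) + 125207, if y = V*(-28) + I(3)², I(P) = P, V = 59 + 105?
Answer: -75294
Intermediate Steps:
V = 164
y = -4583 (y = 164*(-28) + 3² = -4592 + 9 = -4583)
(y - 195918) + 125207 = (-4583 - 195918) + 125207 = -200501 + 125207 = -75294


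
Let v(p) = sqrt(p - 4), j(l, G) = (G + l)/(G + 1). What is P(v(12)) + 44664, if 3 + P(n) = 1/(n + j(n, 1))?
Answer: 3170929/71 + 12*sqrt(2)/71 ≈ 44661.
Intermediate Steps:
j(l, G) = (G + l)/(1 + G)
v(p) = sqrt(-4 + p)
P(n) = -3 + 1/(1/2 + 3*n/2) (P(n) = -3 + 1/(n + (1 + n)/(1 + 1)) = -3 + 1/(n + (1 + n)/2) = -3 + 1/(n + (1/2 + n/2)) = -3 + 1/(1/2 + 3*n/2))
P(v(12)) + 44664 = (-1 - 9*sqrt(-4 + 12))/(1 + 3*sqrt(-4 + 12)) + 44664 = (-1 - 18*sqrt(2))/(1 + 3*sqrt(8)) + 44664 = (-1 - 18*sqrt(2))/(1 + 3*(2*sqrt(2))) + 44664 = (-1 - 18*sqrt(2))/(1 + 6*sqrt(2)) + 44664 = 44664 + (-1 - 18*sqrt(2))/(1 + 6*sqrt(2))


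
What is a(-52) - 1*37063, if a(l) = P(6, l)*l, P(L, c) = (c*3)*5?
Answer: 3497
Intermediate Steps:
P(L, c) = 15*c (P(L, c) = (3*c)*5 = 15*c)
a(l) = 15*l² (a(l) = (15*l)*l = 15*l²)
a(-52) - 1*37063 = 15*(-52)² - 1*37063 = 15*2704 - 37063 = 40560 - 37063 = 3497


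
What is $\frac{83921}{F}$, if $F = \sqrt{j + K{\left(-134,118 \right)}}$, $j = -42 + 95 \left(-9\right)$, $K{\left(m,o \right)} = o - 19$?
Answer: $- \frac{83921 i \sqrt{798}}{798} \approx - 2970.8 i$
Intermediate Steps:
$K{\left(m,o \right)} = -19 + o$
$j = -897$ ($j = -42 - 855 = -897$)
$F = i \sqrt{798}$ ($F = \sqrt{-897 + \left(-19 + 118\right)} = \sqrt{-897 + 99} = \sqrt{-798} = i \sqrt{798} \approx 28.249 i$)
$\frac{83921}{F} = \frac{83921}{i \sqrt{798}} = 83921 \left(- \frac{i \sqrt{798}}{798}\right) = - \frac{83921 i \sqrt{798}}{798}$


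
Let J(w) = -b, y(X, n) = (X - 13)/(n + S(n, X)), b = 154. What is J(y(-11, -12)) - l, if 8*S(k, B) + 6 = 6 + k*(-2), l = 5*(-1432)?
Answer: 7006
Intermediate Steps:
l = -7160
S(k, B) = -k/4 (S(k, B) = -¾ + (6 + k*(-2))/8 = -¾ + (6 - 2*k)/8 = -¾ + (¾ - k/4) = -k/4)
y(X, n) = 4*(-13 + X)/(3*n) (y(X, n) = (X - 13)/(n - n/4) = (-13 + X)/((3*n/4)) = (-13 + X)*(4/(3*n)) = 4*(-13 + X)/(3*n))
J(w) = -154 (J(w) = -1*154 = -154)
J(y(-11, -12)) - l = -154 - 1*(-7160) = -154 + 7160 = 7006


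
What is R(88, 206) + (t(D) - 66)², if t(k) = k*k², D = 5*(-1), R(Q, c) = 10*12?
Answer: 36601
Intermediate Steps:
R(Q, c) = 120
D = -5
t(k) = k³
R(88, 206) + (t(D) - 66)² = 120 + ((-5)³ - 66)² = 120 + (-125 - 66)² = 120 + (-191)² = 120 + 36481 = 36601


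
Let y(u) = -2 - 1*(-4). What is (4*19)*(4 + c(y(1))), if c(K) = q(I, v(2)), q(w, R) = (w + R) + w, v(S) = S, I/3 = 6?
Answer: 3192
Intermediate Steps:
I = 18 (I = 3*6 = 18)
q(w, R) = R + 2*w (q(w, R) = (R + w) + w = R + 2*w)
y(u) = 2 (y(u) = -2 + 4 = 2)
c(K) = 38 (c(K) = 2 + 2*18 = 2 + 36 = 38)
(4*19)*(4 + c(y(1))) = (4*19)*(4 + 38) = 76*42 = 3192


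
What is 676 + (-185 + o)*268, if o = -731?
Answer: -244812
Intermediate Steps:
676 + (-185 + o)*268 = 676 + (-185 - 731)*268 = 676 - 916*268 = 676 - 245488 = -244812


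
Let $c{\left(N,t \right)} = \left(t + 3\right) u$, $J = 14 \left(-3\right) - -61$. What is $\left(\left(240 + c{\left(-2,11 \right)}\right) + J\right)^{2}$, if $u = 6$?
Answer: $117649$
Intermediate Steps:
$J = 19$ ($J = -42 + 61 = 19$)
$c{\left(N,t \right)} = 18 + 6 t$ ($c{\left(N,t \right)} = \left(t + 3\right) 6 = \left(3 + t\right) 6 = 18 + 6 t$)
$\left(\left(240 + c{\left(-2,11 \right)}\right) + J\right)^{2} = \left(\left(240 + \left(18 + 6 \cdot 11\right)\right) + 19\right)^{2} = \left(\left(240 + \left(18 + 66\right)\right) + 19\right)^{2} = \left(\left(240 + 84\right) + 19\right)^{2} = \left(324 + 19\right)^{2} = 343^{2} = 117649$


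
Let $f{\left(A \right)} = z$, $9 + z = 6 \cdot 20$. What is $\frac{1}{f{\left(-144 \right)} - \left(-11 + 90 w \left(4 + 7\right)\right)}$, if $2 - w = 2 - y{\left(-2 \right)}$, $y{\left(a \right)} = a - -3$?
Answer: $- \frac{1}{868} \approx -0.0011521$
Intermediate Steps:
$y{\left(a \right)} = 3 + a$ ($y{\left(a \right)} = a + 3 = 3 + a$)
$z = 111$ ($z = -9 + 6 \cdot 20 = -9 + 120 = 111$)
$f{\left(A \right)} = 111$
$w = 1$ ($w = 2 - \left(2 - \left(3 - 2\right)\right) = 2 - \left(2 - 1\right) = 2 - 1 = 1$)
$\frac{1}{f{\left(-144 \right)} - \left(-11 + 90 w \left(4 + 7\right)\right)} = \frac{1}{111 + \left(11 - 90 \cdot 1 \left(4 + 7\right)\right)} = \frac{1}{111 + \left(11 - 90 \cdot 1 \cdot 11\right)} = \frac{1}{111 + \left(11 - 990\right)} = \frac{1}{111 - 979} = \frac{1}{-868} = - \frac{1}{868}$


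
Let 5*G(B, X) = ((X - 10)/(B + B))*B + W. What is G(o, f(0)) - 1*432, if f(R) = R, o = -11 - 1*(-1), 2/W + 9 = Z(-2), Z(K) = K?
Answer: -23817/55 ≈ -433.04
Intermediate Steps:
W = -2/11 (W = 2/(-9 - 2) = 2/(-11) = 2*(-1/11) = -2/11 ≈ -0.18182)
o = -10 (o = -11 + 1 = -10)
G(B, X) = -57/55 + X/10 (G(B, X) = (((X - 10)/(B + B))*B - 2/11)/5 = (((-10 + X)/((2*B)))*B - 2/11)/5 = (((-10 + X)*(1/(2*B)))*B - 2/11)/5 = (((-10 + X)/(2*B))*B - 2/11)/5 = ((-5 + X/2) - 2/11)/5 = (-57/11 + X/2)/5 = -57/55 + X/10)
G(o, f(0)) - 1*432 = (-57/55 + (⅒)*0) - 1*432 = (-57/55 + 0) - 432 = -57/55 - 432 = -23817/55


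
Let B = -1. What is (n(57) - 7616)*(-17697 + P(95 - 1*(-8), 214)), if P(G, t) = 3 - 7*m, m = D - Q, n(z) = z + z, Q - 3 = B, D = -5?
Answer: 132372790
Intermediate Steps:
Q = 2 (Q = 3 - 1 = 2)
n(z) = 2*z
m = -7 (m = -5 - 1*2 = -5 - 2 = -7)
P(G, t) = 52 (P(G, t) = 3 - 7*(-7) = 3 + 49 = 52)
(n(57) - 7616)*(-17697 + P(95 - 1*(-8), 214)) = (2*57 - 7616)*(-17697 + 52) = (114 - 7616)*(-17645) = -7502*(-17645) = 132372790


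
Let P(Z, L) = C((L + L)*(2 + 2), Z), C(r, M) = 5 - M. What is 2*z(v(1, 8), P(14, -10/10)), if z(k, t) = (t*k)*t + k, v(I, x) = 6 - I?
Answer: 820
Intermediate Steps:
P(Z, L) = 5 - Z
z(k, t) = k + k*t**2 (z(k, t) = (k*t)*t + k = k*t**2 + k = k + k*t**2)
2*z(v(1, 8), P(14, -10/10)) = 2*((6 - 1*1)*(1 + (5 - 1*14)**2)) = 2*((6 - 1)*(1 + (5 - 14)**2)) = 2*(5*(1 + (-9)**2)) = 2*(5*(1 + 81)) = 2*(5*82) = 2*410 = 820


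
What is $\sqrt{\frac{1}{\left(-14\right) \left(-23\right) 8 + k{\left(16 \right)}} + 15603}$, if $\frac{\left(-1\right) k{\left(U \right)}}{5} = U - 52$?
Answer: $\frac{\sqrt{29628287741}}{1378} \approx 124.91$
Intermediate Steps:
$k{\left(U \right)} = 260 - 5 U$ ($k{\left(U \right)} = - 5 \left(U - 52\right) = - 5 \left(-52 + U\right) = 260 - 5 U$)
$\sqrt{\frac{1}{\left(-14\right) \left(-23\right) 8 + k{\left(16 \right)}} + 15603} = \sqrt{\frac{1}{\left(-14\right) \left(-23\right) 8 + \left(260 - 80\right)} + 15603} = \sqrt{\frac{1}{322 \cdot 8 + \left(260 - 80\right)} + 15603} = \sqrt{\frac{1}{2576 + 180} + 15603} = \sqrt{\frac{1}{2756} + 15603} = \sqrt{\frac{43001869}{2756}} = \frac{\sqrt{29628287741}}{1378}$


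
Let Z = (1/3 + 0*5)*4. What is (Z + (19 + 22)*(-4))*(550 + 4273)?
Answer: -2353624/3 ≈ -7.8454e+5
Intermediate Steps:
Z = 4/3 (Z = ((1/3)*1 + 0)*4 = (1/3 + 0)*4 = (1/3)*4 = 4/3 ≈ 1.3333)
(Z + (19 + 22)*(-4))*(550 + 4273) = (4/3 + (19 + 22)*(-4))*(550 + 4273) = (4/3 + 41*(-4))*4823 = (4/3 - 164)*4823 = -488/3*4823 = -2353624/3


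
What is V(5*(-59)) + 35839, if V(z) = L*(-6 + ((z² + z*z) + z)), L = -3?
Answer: -485408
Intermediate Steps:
V(z) = 18 - 6*z² - 3*z (V(z) = -3*(-6 + ((z² + z*z) + z)) = -3*(-6 + ((z² + z²) + z)) = -3*(-6 + (2*z² + z)) = -3*(-6 + (z + 2*z²)) = -3*(-6 + z + 2*z²) = 18 - 6*z² - 3*z)
V(5*(-59)) + 35839 = (18 - 6*(5*(-59))² - 15*(-59)) + 35839 = (18 - 6*(-295)² - 3*(-295)) + 35839 = (18 - 6*87025 + 885) + 35839 = (18 - 522150 + 885) + 35839 = -521247 + 35839 = -485408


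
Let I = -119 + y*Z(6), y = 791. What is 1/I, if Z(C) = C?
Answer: 1/4627 ≈ 0.00021612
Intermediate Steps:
I = 4627 (I = -119 + 791*6 = -119 + 4746 = 4627)
1/I = 1/4627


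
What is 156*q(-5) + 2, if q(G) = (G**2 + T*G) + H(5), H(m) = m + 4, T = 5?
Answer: 1406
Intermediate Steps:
H(m) = 4 + m
q(G) = 9 + G**2 + 5*G (q(G) = (G**2 + 5*G) + (4 + 5) = (G**2 + 5*G) + 9 = 9 + G**2 + 5*G)
156*q(-5) + 2 = 156*(9 + (-5)**2 + 5*(-5)) + 2 = 156*(9 + 25 - 25) + 2 = 156*9 + 2 = 1404 + 2 = 1406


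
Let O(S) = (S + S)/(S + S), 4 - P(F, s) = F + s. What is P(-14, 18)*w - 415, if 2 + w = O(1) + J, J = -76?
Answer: -415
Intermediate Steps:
P(F, s) = 4 - F - s (P(F, s) = 4 - (F + s) = 4 + (-F - s) = 4 - F - s)
O(S) = 1 (O(S) = (2*S)/((2*S)) = (2*S)*(1/(2*S)) = 1)
w = -77 (w = -2 + (1 - 76) = -2 - 75 = -77)
P(-14, 18)*w - 415 = (4 - 1*(-14) - 1*18)*(-77) - 415 = (4 + 14 - 18)*(-77) - 415 = 0*(-77) - 415 = 0 - 415 = -415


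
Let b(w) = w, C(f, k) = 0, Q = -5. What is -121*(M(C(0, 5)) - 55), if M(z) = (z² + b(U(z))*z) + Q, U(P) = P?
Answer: 7260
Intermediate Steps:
M(z) = -5 + 2*z² (M(z) = (z² + z*z) - 5 = (z² + z²) - 5 = 2*z² - 5 = -5 + 2*z²)
-121*(M(C(0, 5)) - 55) = -121*((-5 + 2*0²) - 55) = -121*((-5 + 2*0) - 55) = -121*((-5 + 0) - 55) = -121*(-5 - 55) = -121*(-60) = 7260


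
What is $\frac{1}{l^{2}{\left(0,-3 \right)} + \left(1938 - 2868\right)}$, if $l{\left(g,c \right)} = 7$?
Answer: $- \frac{1}{881} \approx -0.0011351$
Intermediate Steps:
$\frac{1}{l^{2}{\left(0,-3 \right)} + \left(1938 - 2868\right)} = \frac{1}{7^{2} + \left(1938 - 2868\right)} = \frac{1}{49 - 930} = \frac{1}{-881} = - \frac{1}{881}$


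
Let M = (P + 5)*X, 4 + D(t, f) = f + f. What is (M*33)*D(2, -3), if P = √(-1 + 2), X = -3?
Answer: 5940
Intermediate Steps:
D(t, f) = -4 + 2*f (D(t, f) = -4 + (f + f) = -4 + 2*f)
P = 1 (P = √1 = 1)
M = -18 (M = (1 + 5)*(-3) = 6*(-3) = -18)
(M*33)*D(2, -3) = (-18*33)*(-4 + 2*(-3)) = -594*(-4 - 6) = -594*(-10) = 5940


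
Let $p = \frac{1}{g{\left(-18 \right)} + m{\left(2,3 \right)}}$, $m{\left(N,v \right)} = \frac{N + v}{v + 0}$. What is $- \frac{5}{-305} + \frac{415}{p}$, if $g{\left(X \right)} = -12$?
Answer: $- \frac{784762}{183} \approx -4288.3$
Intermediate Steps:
$m{\left(N,v \right)} = \frac{N + v}{v}$
$p = - \frac{3}{31}$ ($p = \frac{1}{-12 + \frac{2 + 3}{3}} = \frac{1}{-12 + \frac{1}{3} \cdot 5} = \frac{1}{-12 + \frac{5}{3}} = \frac{1}{- \frac{31}{3}} = - \frac{3}{31} \approx -0.096774$)
$- \frac{5}{-305} + \frac{415}{p} = - \frac{5}{-305} + \frac{415}{- \frac{3}{31}} = \left(-5\right) \left(- \frac{1}{305}\right) + 415 \left(- \frac{31}{3}\right) = \frac{1}{61} - \frac{12865}{3} = - \frac{784762}{183}$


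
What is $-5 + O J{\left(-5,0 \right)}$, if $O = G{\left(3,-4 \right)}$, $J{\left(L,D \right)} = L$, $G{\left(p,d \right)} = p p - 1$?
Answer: $-45$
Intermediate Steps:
$G{\left(p,d \right)} = -1 + p^{2}$ ($G{\left(p,d \right)} = p^{2} - 1 = -1 + p^{2}$)
$O = 8$ ($O = -1 + 3^{2} = -1 + 9 = 8$)
$-5 + O J{\left(-5,0 \right)} = -5 + 8 \left(-5\right) = -5 - 40 = -45$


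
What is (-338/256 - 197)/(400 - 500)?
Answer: 5077/2560 ≈ 1.9832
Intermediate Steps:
(-338/256 - 197)/(400 - 500) = (-338*1/256 - 197)/(-100) = (-169/128 - 197)*(-1/100) = -25385/128*(-1/100) = 5077/2560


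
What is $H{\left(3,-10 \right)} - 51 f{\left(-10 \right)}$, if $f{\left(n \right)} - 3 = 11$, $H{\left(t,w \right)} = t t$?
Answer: $-705$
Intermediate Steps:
$H{\left(t,w \right)} = t^{2}$
$f{\left(n \right)} = 14$ ($f{\left(n \right)} = 3 + 11 = 14$)
$H{\left(3,-10 \right)} - 51 f{\left(-10 \right)} = 3^{2} - 714 = 9 - 714 = -705$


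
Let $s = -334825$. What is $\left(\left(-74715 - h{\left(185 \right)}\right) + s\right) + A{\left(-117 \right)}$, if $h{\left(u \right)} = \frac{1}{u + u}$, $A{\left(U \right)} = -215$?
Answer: $- \frac{151609351}{370} \approx -4.0976 \cdot 10^{5}$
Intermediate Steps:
$h{\left(u \right)} = \frac{1}{2 u}$
$\left(\left(-74715 - h{\left(185 \right)}\right) + s\right) + A{\left(-117 \right)} = \left(\left(-74715 - \frac{1}{2 \cdot 185}\right) - 334825\right) - 215 = \left(\left(-74715 - \frac{1}{2} \cdot \frac{1}{185}\right) - 334825\right) - 215 = \left(\left(-74715 - \frac{1}{370}\right) - 334825\right) - 215 = \left(- \frac{27644551}{370} - 334825\right) - 215 = - \frac{151529801}{370} - 215 = - \frac{151609351}{370}$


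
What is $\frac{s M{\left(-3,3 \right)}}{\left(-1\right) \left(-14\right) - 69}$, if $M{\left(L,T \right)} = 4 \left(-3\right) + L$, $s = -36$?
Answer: $- \frac{108}{11} \approx -9.8182$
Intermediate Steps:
$M{\left(L,T \right)} = -12 + L$
$\frac{s M{\left(-3,3 \right)}}{\left(-1\right) \left(-14\right) - 69} = \frac{\left(-36\right) \left(-12 - 3\right)}{\left(-1\right) \left(-14\right) - 69} = \frac{\left(-36\right) \left(-15\right)}{14 - 69} = \frac{540}{-55} = 540 \left(- \frac{1}{55}\right) = - \frac{108}{11}$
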